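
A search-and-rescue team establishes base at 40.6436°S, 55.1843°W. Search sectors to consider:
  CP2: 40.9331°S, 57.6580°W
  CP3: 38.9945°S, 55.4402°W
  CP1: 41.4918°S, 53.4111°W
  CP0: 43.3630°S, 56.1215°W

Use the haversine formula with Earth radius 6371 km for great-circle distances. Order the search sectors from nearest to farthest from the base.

Computing each great-circle distance from 40.6436°S, 55.1843°W:
CP1 41.4918°S, 53.4111°W: 176.0 km
CP3 38.9945°S, 55.4402°W: 184.7 km
CP2 40.9331°S, 57.6580°W: 210.7 km
CP0 43.3630°S, 56.1215°W: 312.1 km

CP1, CP3, CP2, CP0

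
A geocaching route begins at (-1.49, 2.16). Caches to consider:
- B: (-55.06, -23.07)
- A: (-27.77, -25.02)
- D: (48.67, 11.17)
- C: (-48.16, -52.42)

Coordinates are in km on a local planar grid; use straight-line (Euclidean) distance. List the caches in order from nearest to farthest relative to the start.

A, D, B, C

Distances from the start:
A (-27.77, -25.02): 37.8 km
D (48.67, 11.17): 51.0 km
B (-55.06, -23.07): 59.2 km
C (-48.16, -52.42): 71.8 km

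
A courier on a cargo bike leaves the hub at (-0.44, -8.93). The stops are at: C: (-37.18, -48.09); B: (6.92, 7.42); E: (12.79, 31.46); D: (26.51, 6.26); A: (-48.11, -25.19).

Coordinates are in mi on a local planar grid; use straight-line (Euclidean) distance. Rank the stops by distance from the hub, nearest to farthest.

Computing each straight-line distance from (-0.44, -8.93):
B (6.92, 7.42): 17.9 mi
D (26.51, 6.26): 30.9 mi
E (12.79, 31.46): 42.5 mi
A (-48.11, -25.19): 50.4 mi
C (-37.18, -48.09): 53.7 mi

B, D, E, A, C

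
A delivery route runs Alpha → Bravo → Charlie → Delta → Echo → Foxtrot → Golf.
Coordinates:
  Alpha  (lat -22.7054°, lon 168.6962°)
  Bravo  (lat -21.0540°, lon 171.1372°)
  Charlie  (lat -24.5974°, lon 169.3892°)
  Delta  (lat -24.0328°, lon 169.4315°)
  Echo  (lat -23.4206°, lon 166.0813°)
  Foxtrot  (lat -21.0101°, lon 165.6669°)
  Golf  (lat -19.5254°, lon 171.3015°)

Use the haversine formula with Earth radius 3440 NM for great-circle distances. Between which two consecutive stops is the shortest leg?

Leg distances:
Alpha→Bravo: 168.3 NM
Bravo→Charlie: 233.7 NM
Charlie→Delta: 34.0 NM
Delta→Echo: 187.8 NM
Echo→Foxtrot: 146.5 NM
Foxtrot→Golf: 329.6 NM
The shortest leg is Charlie–Delta at 34.0 NM.

Charlie–Delta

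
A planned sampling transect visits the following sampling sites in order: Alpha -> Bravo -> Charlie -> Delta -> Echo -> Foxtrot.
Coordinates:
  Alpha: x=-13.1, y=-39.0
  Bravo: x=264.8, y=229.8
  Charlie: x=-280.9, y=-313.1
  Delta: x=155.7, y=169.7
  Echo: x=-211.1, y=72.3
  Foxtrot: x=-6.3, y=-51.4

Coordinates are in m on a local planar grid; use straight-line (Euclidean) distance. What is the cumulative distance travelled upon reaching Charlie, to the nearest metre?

Leg distances:
Alpha→Bravo: 386.6 m  (cumulative 386.6 m)
Bravo→Charlie: 769.8 m  (cumulative 1156.4 m)
Cumulative distance at Charlie ≈ 1156 m.

1156 m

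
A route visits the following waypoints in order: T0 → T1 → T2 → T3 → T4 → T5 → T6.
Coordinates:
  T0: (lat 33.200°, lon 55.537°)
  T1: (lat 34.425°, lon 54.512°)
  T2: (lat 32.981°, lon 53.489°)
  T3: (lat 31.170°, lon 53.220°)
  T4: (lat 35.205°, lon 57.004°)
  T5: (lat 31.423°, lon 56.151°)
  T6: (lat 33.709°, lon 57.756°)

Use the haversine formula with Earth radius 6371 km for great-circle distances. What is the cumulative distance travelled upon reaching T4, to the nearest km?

1125 km

Leg distances:
T0→T1: 165.9 km  (cumulative 165.9 km)
T1→T2: 186.4 km  (cumulative 352.3 km)
T2→T3: 203.0 km  (cumulative 555.2 km)
T3→T4: 570.2 km  (cumulative 1125.5 km)
Cumulative distance at T4 ≈ 1125 km.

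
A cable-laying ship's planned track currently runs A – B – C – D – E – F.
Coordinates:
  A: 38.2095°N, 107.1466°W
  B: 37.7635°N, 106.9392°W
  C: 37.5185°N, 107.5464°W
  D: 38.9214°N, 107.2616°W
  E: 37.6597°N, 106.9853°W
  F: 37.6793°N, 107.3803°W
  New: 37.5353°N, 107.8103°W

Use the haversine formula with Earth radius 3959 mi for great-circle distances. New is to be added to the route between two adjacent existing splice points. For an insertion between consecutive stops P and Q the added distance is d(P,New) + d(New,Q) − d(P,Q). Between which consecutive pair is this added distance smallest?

Added distance for inserting New between each consecutive pair:
A–B: 76.4 mi
B–C: 27.4 mi
C–D: 16.6 mi
D–E: 57.8 mi
E–F: 49.9 mi
Smallest added distance is 16.6 mi, inserting between C and D.

between C and D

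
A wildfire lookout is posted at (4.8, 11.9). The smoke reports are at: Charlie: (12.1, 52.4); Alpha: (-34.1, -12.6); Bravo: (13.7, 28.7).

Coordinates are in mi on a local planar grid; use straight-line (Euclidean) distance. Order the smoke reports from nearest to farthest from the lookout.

Bravo, Charlie, Alpha

Computing each straight-line distance from (4.8, 11.9):
Bravo (13.7, 28.7): 19.0 mi
Charlie (12.1, 52.4): 41.2 mi
Alpha (-34.1, -12.6): 46.0 mi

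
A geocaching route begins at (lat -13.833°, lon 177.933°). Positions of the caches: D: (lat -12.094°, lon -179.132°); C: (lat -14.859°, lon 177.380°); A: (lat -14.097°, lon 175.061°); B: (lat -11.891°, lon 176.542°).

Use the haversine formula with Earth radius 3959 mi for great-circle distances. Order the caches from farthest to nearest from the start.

Computing each great-circle distance from (lat -13.833°, lon 177.933°):
D (lat -12.094°, lon -179.132°): 231.3 mi
A (lat -14.097°, lon 175.061°): 193.4 mi
B (lat -11.891°, lon 176.542°): 163.7 mi
C (lat -14.859°, lon 177.380°): 80.0 mi

D, A, B, C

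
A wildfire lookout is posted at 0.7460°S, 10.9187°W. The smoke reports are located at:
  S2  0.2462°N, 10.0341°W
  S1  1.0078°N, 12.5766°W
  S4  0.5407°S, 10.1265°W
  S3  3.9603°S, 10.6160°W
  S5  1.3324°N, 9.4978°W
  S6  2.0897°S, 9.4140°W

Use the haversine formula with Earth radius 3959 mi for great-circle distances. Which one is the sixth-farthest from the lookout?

S4

Distance to each, sorted:
S3: 223.1 mi
S5: 174.0 mi
S1: 166.8 mi
S6: 139.4 mi
S2: 91.8 mi
S4: 56.5 mi
The sixth-farthest is S4 at 56.5 mi.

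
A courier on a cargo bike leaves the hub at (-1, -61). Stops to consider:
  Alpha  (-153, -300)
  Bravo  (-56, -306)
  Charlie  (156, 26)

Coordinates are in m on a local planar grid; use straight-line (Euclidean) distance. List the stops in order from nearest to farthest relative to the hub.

Charlie, Bravo, Alpha

Distance from the hub at (-1, -61) to each:
Charlie (156, 26): 179.5 m
Bravo (-56, -306): 251.1 m
Alpha (-153, -300): 283.2 m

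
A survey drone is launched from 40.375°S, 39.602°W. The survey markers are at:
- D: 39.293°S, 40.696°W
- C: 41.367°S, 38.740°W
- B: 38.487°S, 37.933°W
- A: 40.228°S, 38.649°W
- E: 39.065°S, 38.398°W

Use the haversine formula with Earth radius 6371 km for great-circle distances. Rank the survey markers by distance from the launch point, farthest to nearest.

B, E, D, C, A

Distance from the launch point at 40.375°S, 39.602°W to each:
B 38.487°S, 37.933°W: 254.2 km
E 39.065°S, 38.398°W: 178.4 km
D 39.293°S, 40.696°W: 152.3 km
C 41.367°S, 38.740°W: 132.0 km
A 40.228°S, 38.649°W: 82.5 km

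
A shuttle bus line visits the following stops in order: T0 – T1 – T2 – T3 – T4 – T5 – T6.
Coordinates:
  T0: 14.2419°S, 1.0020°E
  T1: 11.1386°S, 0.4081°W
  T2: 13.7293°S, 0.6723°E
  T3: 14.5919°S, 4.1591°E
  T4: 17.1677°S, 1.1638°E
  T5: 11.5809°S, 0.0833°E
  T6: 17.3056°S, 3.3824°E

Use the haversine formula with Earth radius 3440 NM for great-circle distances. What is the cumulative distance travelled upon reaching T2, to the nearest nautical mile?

372 NM

Leg distances:
T0→T1: 203.8 NM  (cumulative 203.8 NM)
T1→T2: 167.9 NM  (cumulative 371.7 NM)
Cumulative distance at T2 ≈ 372 NM.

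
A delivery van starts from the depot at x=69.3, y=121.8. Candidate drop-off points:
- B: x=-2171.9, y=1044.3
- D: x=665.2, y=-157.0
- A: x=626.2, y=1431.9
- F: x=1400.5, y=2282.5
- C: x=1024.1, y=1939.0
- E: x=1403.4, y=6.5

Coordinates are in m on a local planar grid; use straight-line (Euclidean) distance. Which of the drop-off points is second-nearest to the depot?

Distance to each, sorted:
D: 657.9 m
E: 1339.1 m
A: 1423.6 m
C: 2052.8 m
B: 2423.6 m
F: 2537.9 m
The second-nearest is E at 1339.1 m.

E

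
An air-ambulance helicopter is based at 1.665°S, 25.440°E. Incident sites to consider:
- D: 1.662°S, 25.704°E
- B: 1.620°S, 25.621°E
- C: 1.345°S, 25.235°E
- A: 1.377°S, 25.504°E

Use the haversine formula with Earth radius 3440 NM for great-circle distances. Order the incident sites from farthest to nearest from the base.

Computing each great-circle distance from 1.665°S, 25.440°E:
C 1.345°S, 25.235°E: 22.8 NM
A 1.377°S, 25.504°E: 17.7 NM
D 1.662°S, 25.704°E: 15.8 NM
B 1.620°S, 25.621°E: 11.2 NM

C, A, D, B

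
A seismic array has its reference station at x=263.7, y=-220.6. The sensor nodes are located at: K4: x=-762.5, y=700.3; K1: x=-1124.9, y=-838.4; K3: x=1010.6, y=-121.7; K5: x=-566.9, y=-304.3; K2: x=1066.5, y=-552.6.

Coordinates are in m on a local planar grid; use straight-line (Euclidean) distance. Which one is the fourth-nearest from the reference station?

Distances from the reference station (x=263.7, y=-220.6):
K3: 753.4 m
K5: 834.8 m
K2: 868.7 m
K4: 1378.8 m
K1: 1519.8 m
The fourth-nearest is K4 at 1378.8 m.

K4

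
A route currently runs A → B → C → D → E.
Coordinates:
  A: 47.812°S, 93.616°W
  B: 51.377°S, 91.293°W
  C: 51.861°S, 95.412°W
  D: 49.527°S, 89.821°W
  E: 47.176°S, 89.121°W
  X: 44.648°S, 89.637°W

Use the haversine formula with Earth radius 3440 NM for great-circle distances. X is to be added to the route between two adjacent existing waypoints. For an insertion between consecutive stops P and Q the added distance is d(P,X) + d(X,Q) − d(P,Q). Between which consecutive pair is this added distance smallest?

Added distance for inserting X between each consecutive pair:
A–B: 428.8 NM
B–C: 743.6 NM
C–D: 528.9 NM
D–E: 302.4 NM
Smallest added distance is 302.4 NM, inserting between D and E.

between D and E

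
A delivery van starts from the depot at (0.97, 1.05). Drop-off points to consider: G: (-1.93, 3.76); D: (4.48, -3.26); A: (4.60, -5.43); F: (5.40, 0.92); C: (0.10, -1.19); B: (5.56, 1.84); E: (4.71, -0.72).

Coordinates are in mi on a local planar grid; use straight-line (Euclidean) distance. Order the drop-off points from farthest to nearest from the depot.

A, D, B, F, E, G, C

Distances from the depot:
A (4.60, -5.43): 7.4 mi
D (4.48, -3.26): 5.6 mi
B (5.56, 1.84): 4.7 mi
F (5.40, 0.92): 4.4 mi
E (4.71, -0.72): 4.1 mi
G (-1.93, 3.76): 4.0 mi
C (0.10, -1.19): 2.4 mi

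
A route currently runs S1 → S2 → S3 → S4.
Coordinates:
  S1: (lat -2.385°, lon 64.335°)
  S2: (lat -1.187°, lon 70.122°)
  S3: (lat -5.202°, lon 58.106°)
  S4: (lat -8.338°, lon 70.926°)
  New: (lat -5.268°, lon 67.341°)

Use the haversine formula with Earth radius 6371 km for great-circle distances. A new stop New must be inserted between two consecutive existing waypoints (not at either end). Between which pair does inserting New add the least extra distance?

Added distance for inserting New between each consecutive pair:
S1–S2: 354.6 km
S2–S3: 164.9 km
S3–S4: 87.6 km
Smallest added distance is 87.6 km, inserting between S3 and S4.

between S3 and S4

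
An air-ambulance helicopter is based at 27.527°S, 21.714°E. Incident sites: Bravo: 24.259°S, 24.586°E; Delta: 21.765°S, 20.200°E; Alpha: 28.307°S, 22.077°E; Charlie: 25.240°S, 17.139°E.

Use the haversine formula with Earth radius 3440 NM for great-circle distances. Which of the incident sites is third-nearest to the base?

Distance to each, sorted:
Alpha: 50.6 NM
Bravo: 250.1 NM
Charlie: 281.8 NM
Delta: 355.7 NM
The third-nearest is Charlie at 281.8 NM.

Charlie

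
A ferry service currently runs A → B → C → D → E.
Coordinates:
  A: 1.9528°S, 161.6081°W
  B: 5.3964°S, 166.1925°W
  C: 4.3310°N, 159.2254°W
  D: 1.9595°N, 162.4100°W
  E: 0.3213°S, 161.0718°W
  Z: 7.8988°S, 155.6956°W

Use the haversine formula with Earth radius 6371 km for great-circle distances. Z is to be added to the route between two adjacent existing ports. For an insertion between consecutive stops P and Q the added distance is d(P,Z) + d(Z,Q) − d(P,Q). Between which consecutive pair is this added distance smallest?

Added distance for inserting Z between each consecutive pair:
A–B: 1486.0 km
B–C: 1277.4 km
C–D: 2299.3 km
D–E: 2063.1 km
Smallest added distance is 1277.4 km, inserting between B and C.

between B and C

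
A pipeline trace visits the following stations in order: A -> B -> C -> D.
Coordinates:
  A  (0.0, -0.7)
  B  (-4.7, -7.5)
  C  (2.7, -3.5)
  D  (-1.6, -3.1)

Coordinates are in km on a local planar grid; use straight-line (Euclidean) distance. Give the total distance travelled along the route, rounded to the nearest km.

21 km

Leg distances:
A→B: 8.3 km  (cumulative 8.3 km)
B→C: 8.4 km  (cumulative 16.7 km)
C→D: 4.3 km  (cumulative 21.0 km)
Total route length ≈ 21 km.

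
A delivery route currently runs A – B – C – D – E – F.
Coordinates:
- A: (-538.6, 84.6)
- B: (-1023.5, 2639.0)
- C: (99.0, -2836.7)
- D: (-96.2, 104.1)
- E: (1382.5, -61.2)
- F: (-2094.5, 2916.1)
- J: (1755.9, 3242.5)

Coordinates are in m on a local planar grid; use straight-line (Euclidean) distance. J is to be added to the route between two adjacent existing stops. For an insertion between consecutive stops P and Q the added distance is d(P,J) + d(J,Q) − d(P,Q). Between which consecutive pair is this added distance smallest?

Added distance for inserting J between each consecutive pair:
A–B: 4147.6 m
B–C: 3555.5 m
C–D: 6997.8 m
D–E: 5481.0 m
E–F: 2611.4 m
Smallest added distance is 2611.4 m, inserting between E and F.

between E and F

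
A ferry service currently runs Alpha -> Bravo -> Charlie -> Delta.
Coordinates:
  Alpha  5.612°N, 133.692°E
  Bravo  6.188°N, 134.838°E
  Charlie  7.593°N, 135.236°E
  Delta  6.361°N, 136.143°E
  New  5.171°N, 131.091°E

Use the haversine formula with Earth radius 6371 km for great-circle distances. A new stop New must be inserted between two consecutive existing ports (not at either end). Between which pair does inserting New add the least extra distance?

between Alpha and Bravo

Added distance for inserting New between each consecutive pair:
Alpha–Bravo: 579.8 km
Bravo–Charlie: 798.8 km
Charlie–Delta: 936.0 km
Smallest added distance is 579.8 km, inserting between Alpha and Bravo.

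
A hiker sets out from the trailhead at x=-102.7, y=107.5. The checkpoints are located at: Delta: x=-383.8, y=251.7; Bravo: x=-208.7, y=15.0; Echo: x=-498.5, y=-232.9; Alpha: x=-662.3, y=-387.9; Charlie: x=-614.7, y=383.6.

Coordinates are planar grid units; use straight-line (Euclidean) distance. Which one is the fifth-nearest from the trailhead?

Distance to each, sorted:
Bravo: 140.7
Delta: 315.9
Echo: 522.0
Charlie: 581.7
Alpha: 747.4
The fifth-nearest is Alpha at 747.4.

Alpha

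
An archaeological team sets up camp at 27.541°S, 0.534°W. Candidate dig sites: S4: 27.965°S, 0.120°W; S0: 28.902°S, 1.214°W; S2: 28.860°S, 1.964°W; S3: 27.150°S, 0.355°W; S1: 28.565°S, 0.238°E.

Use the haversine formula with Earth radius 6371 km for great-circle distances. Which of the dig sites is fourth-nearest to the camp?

S0

Distance to each, sorted:
S3: 46.9 km
S4: 62.3 km
S1: 136.8 km
S0: 165.4 km
S2: 202.8 km
The fourth-nearest is S0 at 165.4 km.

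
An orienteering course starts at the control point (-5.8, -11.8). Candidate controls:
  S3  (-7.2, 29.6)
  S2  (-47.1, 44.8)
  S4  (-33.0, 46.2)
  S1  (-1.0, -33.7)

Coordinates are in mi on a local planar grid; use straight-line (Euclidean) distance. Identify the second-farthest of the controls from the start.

Distance to each, sorted:
S2: 70.1 mi
S4: 64.1 mi
S3: 41.4 mi
S1: 22.4 mi
The second-farthest is S4 at 64.1 mi.

S4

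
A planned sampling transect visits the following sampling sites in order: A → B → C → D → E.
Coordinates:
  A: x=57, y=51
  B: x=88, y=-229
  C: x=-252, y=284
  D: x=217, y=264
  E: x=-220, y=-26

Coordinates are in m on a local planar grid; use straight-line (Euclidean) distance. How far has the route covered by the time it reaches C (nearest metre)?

897 m

Leg distances:
A→B: 281.7 m  (cumulative 281.7 m)
B→C: 615.4 m  (cumulative 897.2 m)
Cumulative distance at C ≈ 897 m.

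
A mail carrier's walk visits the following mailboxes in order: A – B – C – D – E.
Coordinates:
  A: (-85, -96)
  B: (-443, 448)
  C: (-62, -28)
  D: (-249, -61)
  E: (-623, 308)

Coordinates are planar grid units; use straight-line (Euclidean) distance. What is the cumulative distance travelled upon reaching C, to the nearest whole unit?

1261

Leg distances:
A→B: 651.2  (cumulative 651.2)
B→C: 609.7  (cumulative 1260.9)
Cumulative distance at C ≈ 1261.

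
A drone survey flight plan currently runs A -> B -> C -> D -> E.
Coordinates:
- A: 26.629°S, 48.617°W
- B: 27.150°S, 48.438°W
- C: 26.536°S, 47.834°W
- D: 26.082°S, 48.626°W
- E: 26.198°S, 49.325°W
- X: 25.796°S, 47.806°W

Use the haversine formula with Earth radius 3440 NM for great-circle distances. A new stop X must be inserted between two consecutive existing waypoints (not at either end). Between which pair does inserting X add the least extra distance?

Added distance for inserting X between each consecutive pair:
A–B: 121.8 NM
B–C: 83.5 NM
C–D: 41.3 NM
D–E: 94.6 NM
Smallest added distance is 41.3 NM, inserting between C and D.

between C and D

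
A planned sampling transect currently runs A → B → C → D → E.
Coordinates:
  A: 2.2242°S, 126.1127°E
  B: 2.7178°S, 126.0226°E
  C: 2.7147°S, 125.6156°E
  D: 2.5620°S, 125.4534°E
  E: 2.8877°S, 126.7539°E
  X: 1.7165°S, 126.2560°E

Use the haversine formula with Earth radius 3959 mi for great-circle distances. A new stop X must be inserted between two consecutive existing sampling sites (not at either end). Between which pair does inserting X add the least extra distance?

Added distance for inserting X between each consecutive pair:
A–B: 72.8 mi
B–C: 124.9 mi
C–D: 147.1 mi
D–E: 75.9 mi
Smallest added distance is 72.8 mi, inserting between A and B.

between A and B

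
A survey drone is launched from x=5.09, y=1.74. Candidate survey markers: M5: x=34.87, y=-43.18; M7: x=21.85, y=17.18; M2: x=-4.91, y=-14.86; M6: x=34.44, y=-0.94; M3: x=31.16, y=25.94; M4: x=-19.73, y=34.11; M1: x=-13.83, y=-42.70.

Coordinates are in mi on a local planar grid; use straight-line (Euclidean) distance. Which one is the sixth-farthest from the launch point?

Distances from the launch point (x=5.09, y=1.74):
M5: 53.9 mi
M1: 48.3 mi
M4: 40.8 mi
M3: 35.6 mi
M6: 29.5 mi
M7: 22.8 mi
M2: 19.4 mi
The sixth-farthest is M7 at 22.8 mi.

M7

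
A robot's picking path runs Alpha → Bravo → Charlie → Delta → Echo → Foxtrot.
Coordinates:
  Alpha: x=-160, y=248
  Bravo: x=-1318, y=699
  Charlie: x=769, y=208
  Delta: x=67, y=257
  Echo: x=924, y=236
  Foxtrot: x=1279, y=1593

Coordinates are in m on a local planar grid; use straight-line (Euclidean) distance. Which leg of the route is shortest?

Charlie–Delta

Leg distances:
Alpha→Bravo: 1242.7 m
Bravo→Charlie: 2144.0 m
Charlie→Delta: 703.7 m
Delta→Echo: 857.3 m
Echo→Foxtrot: 1402.7 m
The shortest leg is Charlie–Delta at 703.7 m.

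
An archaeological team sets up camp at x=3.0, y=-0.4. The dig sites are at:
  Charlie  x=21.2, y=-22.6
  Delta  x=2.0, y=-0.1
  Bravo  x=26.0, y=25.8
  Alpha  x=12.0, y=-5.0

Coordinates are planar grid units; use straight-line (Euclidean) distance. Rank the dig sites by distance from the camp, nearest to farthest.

Delta, Alpha, Charlie, Bravo

Computing each straight-line distance from x=3.0, y=-0.4:
Delta x=2.0, y=-0.1: 1.0
Alpha x=12.0, y=-5.0: 10.1
Charlie x=21.2, y=-22.6: 28.7
Bravo x=26.0, y=25.8: 34.9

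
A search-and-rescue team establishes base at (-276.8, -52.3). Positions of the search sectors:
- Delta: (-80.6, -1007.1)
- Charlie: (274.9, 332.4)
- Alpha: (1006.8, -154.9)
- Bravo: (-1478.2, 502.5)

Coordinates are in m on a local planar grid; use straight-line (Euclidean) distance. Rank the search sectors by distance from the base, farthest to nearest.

Bravo, Alpha, Delta, Charlie

Distances from the base:
Bravo (-1478.2, 502.5): 1323.3 m
Alpha (1006.8, -154.9): 1287.7 m
Delta (-80.6, -1007.1): 974.7 m
Charlie (274.9, 332.4): 672.6 m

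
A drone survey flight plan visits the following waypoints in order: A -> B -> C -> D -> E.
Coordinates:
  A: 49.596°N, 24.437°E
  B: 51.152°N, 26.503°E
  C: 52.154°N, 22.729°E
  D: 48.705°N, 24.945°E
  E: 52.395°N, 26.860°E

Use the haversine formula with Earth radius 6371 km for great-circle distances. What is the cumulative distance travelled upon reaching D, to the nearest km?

Leg distances:
A→B: 226.7 km  (cumulative 226.7 km)
B→C: 283.2 km  (cumulative 509.9 km)
C→D: 414.3 km  (cumulative 924.2 km)
Cumulative distance at D ≈ 924 km.

924 km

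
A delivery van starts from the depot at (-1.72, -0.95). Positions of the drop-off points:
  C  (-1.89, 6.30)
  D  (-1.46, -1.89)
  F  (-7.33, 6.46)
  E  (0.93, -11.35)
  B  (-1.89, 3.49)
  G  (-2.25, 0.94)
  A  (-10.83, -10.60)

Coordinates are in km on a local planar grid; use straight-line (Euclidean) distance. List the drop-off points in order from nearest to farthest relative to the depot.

Computing each straight-line distance from (-1.72, -0.95):
D (-1.46, -1.89): 1.0 km
G (-2.25, 0.94): 2.0 km
B (-1.89, 3.49): 4.4 km
C (-1.89, 6.30): 7.3 km
F (-7.33, 6.46): 9.3 km
E (0.93, -11.35): 10.7 km
A (-10.83, -10.60): 13.3 km

D, G, B, C, F, E, A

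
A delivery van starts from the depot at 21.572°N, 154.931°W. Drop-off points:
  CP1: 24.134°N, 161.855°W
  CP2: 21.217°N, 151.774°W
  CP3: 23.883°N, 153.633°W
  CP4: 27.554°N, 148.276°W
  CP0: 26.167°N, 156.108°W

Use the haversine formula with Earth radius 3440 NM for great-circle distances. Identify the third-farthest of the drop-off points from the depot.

CP0

Distance to each, sorted:
CP4: 510.7 NM
CP1: 412.7 NM
CP0: 283.3 NM
CP2: 177.8 NM
CP3: 156.3 NM
The third-farthest is CP0 at 283.3 NM.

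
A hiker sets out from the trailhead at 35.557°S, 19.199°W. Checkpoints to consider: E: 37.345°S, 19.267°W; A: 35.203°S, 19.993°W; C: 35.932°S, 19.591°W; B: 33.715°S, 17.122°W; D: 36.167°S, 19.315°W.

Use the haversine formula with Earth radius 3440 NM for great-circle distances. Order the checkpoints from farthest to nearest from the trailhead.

Distance from the trailhead at 35.557°S, 19.199°W to each:
B 33.715°S, 17.122°W: 150.8 NM
E 37.345°S, 19.267°W: 107.4 NM
A 35.203°S, 19.993°W: 44.3 NM
D 36.167°S, 19.315°W: 37.1 NM
C 35.932°S, 19.591°W: 29.5 NM

B, E, A, D, C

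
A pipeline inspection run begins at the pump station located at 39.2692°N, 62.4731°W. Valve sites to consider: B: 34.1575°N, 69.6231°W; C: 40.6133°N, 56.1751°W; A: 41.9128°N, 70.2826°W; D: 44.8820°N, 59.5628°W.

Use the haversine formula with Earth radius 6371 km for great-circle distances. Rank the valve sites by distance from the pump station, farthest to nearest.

Computing each great-circle distance from 39.2692°N, 62.4731°W:
B 34.1575°N, 69.6231°W: 853.4 km
A 41.9128°N, 70.2826°W: 721.6 km
D 44.8820°N, 59.5628°W: 668.6 km
C 40.6133°N, 56.1751°W: 557.2 km

B, A, D, C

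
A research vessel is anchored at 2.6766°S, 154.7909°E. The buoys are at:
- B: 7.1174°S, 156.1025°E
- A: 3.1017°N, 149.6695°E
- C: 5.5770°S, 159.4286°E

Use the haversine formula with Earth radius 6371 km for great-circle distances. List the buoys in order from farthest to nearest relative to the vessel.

Computing each great-circle distance from 2.6766°S, 154.7909°E:
A 3.1017°N, 149.6695°E: 858.4 km
C 5.5770°S, 159.4286°E: 607.1 km
B 7.1174°S, 156.1025°E: 514.7 km

A, C, B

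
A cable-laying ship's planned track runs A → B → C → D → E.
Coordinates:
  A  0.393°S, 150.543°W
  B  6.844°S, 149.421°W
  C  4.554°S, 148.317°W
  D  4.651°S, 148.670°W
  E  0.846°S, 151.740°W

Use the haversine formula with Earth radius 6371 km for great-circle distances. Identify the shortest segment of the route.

C–D

Leg distances:
A→B: 728.0 km
B→C: 282.4 km
C→D: 40.6 km
D→E: 543.4 km
The shortest leg is C–D at 40.6 km.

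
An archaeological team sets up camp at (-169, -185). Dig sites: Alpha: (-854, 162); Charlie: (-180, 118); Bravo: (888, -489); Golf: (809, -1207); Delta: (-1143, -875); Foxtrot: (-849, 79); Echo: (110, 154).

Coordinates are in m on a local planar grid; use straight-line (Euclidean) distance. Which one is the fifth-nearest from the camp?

Bravo

Distance to each, sorted:
Charlie: 303.2 m
Echo: 439.0 m
Foxtrot: 729.4 m
Alpha: 767.9 m
Bravo: 1099.8 m
Delta: 1193.6 m
Golf: 1414.6 m
The fifth-nearest is Bravo at 1099.8 m.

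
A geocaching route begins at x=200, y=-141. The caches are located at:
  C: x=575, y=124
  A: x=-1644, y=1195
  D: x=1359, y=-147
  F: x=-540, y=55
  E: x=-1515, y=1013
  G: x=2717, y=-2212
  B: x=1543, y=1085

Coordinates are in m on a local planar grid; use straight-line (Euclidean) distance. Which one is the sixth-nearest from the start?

A

Distances from the start (x=200, y=-141):
C: 459.2 m
F: 765.5 m
D: 1159.0 m
B: 1818.4 m
E: 2067.1 m
A: 2277.1 m
G: 3259.5 m
The sixth-nearest is A at 2277.1 m.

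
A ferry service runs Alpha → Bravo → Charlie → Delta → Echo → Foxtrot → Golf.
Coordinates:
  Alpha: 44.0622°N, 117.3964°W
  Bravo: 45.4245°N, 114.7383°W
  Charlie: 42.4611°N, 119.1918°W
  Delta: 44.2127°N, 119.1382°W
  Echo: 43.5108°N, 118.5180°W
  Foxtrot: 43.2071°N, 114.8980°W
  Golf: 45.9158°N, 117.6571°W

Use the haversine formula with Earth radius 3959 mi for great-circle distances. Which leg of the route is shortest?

Leg distances:
Alpha→Bravo: 160.9 mi
Bravo→Charlie: 301.6 mi
Charlie→Delta: 121.1 mi
Delta→Echo: 57.5 mi
Echo→Foxtrot: 183.1 mi
Foxtrot→Golf: 231.2 mi
The shortest leg is Delta–Echo at 57.5 mi.

Delta–Echo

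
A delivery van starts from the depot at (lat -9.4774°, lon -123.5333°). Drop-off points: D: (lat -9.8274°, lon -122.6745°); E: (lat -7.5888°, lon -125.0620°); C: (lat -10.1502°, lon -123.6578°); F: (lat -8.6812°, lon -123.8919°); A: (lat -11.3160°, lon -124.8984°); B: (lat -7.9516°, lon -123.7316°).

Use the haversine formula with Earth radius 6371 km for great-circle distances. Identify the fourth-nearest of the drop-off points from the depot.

Distances from the depot ((lat -9.4774°, lon -123.5333°)):
C: 76.0 km
F: 96.9 km
D: 101.9 km
B: 171.1 km
A: 253.2 km
E: 269.0 km
The fourth-nearest is B at 171.1 km.

B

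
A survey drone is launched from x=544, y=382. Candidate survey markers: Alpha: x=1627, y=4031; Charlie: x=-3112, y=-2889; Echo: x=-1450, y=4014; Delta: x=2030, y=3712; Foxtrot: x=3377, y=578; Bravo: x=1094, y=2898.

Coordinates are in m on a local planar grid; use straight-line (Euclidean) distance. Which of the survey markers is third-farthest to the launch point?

Distance to each, sorted:
Charlie: 4905.7 m
Echo: 4143.4 m
Alpha: 3806.3 m
Delta: 3646.5 m
Foxtrot: 2839.8 m
Bravo: 2575.4 m
The third-farthest is Alpha at 3806.3 m.

Alpha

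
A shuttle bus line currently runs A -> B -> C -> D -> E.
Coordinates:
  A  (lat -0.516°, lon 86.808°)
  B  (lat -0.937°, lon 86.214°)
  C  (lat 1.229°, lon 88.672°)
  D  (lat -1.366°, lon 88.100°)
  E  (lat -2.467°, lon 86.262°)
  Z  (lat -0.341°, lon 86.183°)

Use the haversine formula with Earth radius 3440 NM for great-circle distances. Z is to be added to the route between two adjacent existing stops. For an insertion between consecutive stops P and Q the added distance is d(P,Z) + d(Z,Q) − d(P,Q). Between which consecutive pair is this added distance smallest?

Added distance for inserting Z between each consecutive pair:
A–B: 31.1 NM
B–C: 15.8 NM
C–D: 147.6 NM
D–E: 129.7 NM
Smallest added distance is 15.8 NM, inserting between B and C.

between B and C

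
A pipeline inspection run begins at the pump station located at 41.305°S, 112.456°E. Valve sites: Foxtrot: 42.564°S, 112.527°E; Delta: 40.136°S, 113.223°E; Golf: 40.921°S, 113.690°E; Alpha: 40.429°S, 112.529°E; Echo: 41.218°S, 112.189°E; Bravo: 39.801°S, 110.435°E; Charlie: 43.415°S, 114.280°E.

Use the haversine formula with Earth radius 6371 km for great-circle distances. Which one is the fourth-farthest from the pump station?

Distances from the pump station (41.305°S, 112.456°E):
Charlie: 278.4 km
Bravo: 239.0 km
Delta: 145.2 km
Foxtrot: 140.1 km
Golf: 111.8 km
Alpha: 97.6 km
Echo: 24.3 km
The fourth-farthest is Foxtrot at 140.1 km.

Foxtrot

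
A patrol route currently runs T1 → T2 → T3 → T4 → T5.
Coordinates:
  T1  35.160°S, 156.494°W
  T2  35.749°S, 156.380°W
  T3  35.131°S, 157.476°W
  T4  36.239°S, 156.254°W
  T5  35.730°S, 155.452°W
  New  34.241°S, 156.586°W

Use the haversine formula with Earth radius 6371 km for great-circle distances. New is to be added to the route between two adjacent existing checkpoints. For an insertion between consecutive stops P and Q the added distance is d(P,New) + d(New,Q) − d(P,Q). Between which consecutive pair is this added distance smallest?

between T2 and T3

Added distance for inserting New between each consecutive pair:
T1–T2: 205.0 km
T2–T3: 176.1 km
T3–T4: 186.9 km
T4–T5: 327.6 km
Smallest added distance is 176.1 km, inserting between T2 and T3.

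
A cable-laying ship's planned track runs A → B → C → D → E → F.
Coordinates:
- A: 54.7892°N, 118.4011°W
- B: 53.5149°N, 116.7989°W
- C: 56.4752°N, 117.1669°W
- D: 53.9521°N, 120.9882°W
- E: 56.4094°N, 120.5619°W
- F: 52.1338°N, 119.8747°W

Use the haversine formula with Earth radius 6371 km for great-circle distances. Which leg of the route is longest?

Leg distances:
A→B: 176.0 km
B→C: 330.0 km
C→D: 370.7 km
D→E: 274.6 km
E→F: 477.5 km
The longest leg is E–F at 477.5 km.

E–F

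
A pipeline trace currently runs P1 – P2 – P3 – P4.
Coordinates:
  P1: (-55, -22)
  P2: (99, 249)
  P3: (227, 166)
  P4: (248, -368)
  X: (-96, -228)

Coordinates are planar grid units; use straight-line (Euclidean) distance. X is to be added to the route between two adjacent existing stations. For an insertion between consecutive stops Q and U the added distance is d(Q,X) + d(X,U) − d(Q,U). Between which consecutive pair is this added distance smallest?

between P3 and P4

Added distance for inserting X between each consecutive pair:
P1–P2: 413.7
P2–P3: 872.2
P3–P4: 346.5
Smallest added distance is 346.5, inserting between P3 and P4.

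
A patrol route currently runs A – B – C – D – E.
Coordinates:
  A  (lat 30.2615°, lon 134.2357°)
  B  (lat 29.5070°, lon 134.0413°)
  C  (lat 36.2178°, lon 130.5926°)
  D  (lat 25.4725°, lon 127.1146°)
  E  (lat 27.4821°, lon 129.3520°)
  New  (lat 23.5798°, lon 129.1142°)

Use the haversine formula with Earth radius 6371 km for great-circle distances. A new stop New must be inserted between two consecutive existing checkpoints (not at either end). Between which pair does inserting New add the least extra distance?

between D and E

Added distance for inserting New between each consecutive pair:
A–B: 1634.7 km
B–C: 1420.9 km
C–D: 464.5 km
D–E: 411.0 km
Smallest added distance is 411.0 km, inserting between D and E.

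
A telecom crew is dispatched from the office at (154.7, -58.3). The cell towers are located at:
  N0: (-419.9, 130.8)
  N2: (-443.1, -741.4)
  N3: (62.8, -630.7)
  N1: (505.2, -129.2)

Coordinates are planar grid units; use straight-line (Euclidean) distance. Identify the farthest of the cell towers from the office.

N2

Distance to each, sorted:
N2: 907.7
N0: 604.9
N3: 579.7
N1: 357.6
The farthest is N2 at 907.7.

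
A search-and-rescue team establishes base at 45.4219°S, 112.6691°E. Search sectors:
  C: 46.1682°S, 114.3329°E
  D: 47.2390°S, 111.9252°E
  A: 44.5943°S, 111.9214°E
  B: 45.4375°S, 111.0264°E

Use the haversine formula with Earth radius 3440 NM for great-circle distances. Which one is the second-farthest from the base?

Distance to each, sorted:
D: 113.4 NM
C: 82.8 NM
B: 69.2 NM
A: 59.0 NM
The second-farthest is C at 82.8 NM.

C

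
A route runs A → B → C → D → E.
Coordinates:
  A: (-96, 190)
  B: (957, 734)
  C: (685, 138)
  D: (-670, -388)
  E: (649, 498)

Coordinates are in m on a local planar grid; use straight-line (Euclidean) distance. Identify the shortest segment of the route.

Leg distances:
A→B: 1185.2 m
B→C: 655.1 m
C→D: 1453.5 m
D→E: 1588.9 m
The shortest leg is B–C at 655.1 m.

B–C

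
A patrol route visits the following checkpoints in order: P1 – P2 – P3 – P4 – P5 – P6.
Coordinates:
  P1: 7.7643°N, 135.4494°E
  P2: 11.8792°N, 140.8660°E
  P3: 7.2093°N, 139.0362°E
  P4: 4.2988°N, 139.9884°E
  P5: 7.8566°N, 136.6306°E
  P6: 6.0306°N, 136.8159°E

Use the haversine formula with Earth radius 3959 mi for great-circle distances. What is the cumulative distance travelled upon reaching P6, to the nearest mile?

1487 mi

Leg distances:
P1→P2: 465.6 mi  (cumulative 465.6 mi)
P2→P3: 345.9 mi  (cumulative 811.5 mi)
P3→P4: 211.5 mi  (cumulative 1023.0 mi)
P4→P5: 337.1 mi  (cumulative 1360.1 mi)
P5→P6: 126.8 mi  (cumulative 1486.9 mi)
Cumulative distance at P6 ≈ 1487 mi.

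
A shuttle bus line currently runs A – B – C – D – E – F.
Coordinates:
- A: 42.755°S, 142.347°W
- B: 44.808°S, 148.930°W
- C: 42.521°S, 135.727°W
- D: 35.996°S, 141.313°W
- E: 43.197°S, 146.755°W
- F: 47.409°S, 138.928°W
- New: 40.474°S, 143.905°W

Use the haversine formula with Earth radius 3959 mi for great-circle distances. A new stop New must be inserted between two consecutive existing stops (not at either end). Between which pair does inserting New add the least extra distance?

between D and E

Added distance for inserting New between each consecutive pair:
A–B: 212.8 mi
B–C: 161.7 mi
C–D: 245.3 mi
D–E: 2.9 mi
E–F: 299.1 mi
Smallest added distance is 2.9 mi, inserting between D and E.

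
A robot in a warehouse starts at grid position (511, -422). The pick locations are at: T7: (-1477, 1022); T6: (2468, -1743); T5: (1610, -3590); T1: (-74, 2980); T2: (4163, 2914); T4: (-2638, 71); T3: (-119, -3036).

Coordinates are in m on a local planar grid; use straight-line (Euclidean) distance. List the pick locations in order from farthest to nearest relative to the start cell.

Computing each straight-line distance from (511, -422):
T2 (4163, 2914): 4946.3 m
T1 (-74, 2980): 3451.9 m
T5 (1610, -3590): 3353.2 m
T4 (-2638, 71): 3187.4 m
T3 (-119, -3036): 2688.8 m
T7 (-1477, 1022): 2457.1 m
T6 (2468, -1743): 2361.1 m

T2, T1, T5, T4, T3, T7, T6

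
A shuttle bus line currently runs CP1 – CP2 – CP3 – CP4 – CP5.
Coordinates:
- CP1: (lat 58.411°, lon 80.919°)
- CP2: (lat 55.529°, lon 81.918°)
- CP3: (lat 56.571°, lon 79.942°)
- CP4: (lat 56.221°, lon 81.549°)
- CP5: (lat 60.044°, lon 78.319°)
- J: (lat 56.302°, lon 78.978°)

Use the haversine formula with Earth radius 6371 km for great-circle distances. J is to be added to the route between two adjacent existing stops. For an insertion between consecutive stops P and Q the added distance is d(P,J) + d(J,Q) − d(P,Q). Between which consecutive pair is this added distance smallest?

between CP2 and CP3

Added distance for inserting J between each consecutive pair:
CP1–CP2: 138.0 km
CP2–CP3: 100.0 km
CP3–CP4: 119.1 km
CP4–CP5: 111.6 km
Smallest added distance is 100.0 km, inserting between CP2 and CP3.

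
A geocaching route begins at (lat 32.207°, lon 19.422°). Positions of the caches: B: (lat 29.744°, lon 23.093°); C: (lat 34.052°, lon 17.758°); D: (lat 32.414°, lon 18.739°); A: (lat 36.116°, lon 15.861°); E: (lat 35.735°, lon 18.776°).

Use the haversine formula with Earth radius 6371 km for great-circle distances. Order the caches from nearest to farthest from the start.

D, C, E, B, A

Distances from the start:
D (lat 32.414°, lon 18.739°): 68.2 km
C (lat 34.052°, lon 17.758°): 257.1 km
E (lat 35.735°, lon 18.776°): 396.8 km
B (lat 29.744°, lon 23.093°): 444.3 km
A (lat 36.116°, lon 15.861°): 544.2 km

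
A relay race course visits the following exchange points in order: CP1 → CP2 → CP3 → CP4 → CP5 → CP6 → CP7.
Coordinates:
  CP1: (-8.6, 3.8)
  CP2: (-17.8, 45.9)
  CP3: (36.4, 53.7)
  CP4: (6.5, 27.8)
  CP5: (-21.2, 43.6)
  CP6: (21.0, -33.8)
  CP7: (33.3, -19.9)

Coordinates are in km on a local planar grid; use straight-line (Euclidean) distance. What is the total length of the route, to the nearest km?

Leg distances:
CP1→CP2: 43.1 km  (cumulative 43.1 km)
CP2→CP3: 54.8 km  (cumulative 97.9 km)
CP3→CP4: 39.6 km  (cumulative 137.4 km)
CP4→CP5: 31.9 km  (cumulative 169.3 km)
CP5→CP6: 88.2 km  (cumulative 257.5 km)
CP6→CP7: 18.6 km  (cumulative 276.0 km)
Total route length ≈ 276 km.

276 km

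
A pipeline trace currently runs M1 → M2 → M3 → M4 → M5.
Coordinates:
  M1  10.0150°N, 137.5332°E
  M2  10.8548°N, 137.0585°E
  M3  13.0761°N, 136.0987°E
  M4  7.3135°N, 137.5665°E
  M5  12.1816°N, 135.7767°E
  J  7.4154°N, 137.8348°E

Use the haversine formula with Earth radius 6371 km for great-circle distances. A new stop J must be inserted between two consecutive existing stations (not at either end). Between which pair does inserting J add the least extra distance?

between M3 and M4

Added distance for inserting J between each consecutive pair:
M1–M2: 575.9 km
M2–M3: 781.1 km
M3–M4: 28.6 km
M4–M5: 31.9 km
Smallest added distance is 28.6 km, inserting between M3 and M4.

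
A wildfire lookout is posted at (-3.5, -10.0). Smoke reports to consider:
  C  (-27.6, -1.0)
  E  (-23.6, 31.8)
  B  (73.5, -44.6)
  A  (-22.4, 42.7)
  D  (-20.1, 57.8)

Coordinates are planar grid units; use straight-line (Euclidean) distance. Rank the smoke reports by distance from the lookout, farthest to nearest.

Distance from the lookout at (-3.5, -10.0) to each:
B (73.5, -44.6): 84.4
D (-20.1, 57.8): 69.8
A (-22.4, 42.7): 56.0
E (-23.6, 31.8): 46.4
C (-27.6, -1.0): 25.7

B, D, A, E, C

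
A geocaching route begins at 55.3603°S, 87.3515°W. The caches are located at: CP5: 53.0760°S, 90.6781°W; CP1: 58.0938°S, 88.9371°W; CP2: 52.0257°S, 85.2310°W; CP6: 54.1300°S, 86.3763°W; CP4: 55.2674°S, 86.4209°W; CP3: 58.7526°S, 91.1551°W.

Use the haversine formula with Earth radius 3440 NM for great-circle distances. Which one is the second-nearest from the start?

Distances from the start (55.3603°S, 87.3515°W):
CP4: 32.3 NM
CP6: 81.2 NM
CP1: 172.2 NM
CP5: 180.1 NM
CP2: 213.9 NM
CP3: 238.5 NM
The second-nearest is CP6 at 81.2 NM.

CP6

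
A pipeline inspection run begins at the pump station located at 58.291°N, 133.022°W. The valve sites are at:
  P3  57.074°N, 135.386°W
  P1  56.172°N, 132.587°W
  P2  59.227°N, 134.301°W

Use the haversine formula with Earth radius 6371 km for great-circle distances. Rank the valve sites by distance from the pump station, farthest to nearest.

P1, P3, P2

Computing each great-circle distance from 58.291°N, 133.022°W:
P1 56.172°N, 132.587°W: 237.1 km
P3 57.074°N, 135.386°W: 195.1 km
P2 59.227°N, 134.301°W: 127.6 km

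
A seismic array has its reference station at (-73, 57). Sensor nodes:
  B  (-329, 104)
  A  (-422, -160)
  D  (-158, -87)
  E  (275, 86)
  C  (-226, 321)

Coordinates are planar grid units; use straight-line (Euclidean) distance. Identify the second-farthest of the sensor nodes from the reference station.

E

Distance to each, sorted:
A: 411.0
E: 349.2
C: 305.1
B: 260.3
D: 167.2
The second-farthest is E at 349.2.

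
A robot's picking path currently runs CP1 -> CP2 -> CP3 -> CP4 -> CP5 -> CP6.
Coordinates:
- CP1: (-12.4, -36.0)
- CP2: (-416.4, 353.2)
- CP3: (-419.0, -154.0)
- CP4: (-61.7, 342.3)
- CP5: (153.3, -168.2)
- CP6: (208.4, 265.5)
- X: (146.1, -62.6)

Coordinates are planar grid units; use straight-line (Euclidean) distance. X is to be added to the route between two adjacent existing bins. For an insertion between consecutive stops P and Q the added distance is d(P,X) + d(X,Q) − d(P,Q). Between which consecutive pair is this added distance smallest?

Added distance for inserting X between each consecutive pair:
CP1–CP2: 299.2
CP2–CP3: 764.7
CP3–CP4: 416.0
CP4–CP5: 7.0
CP5–CP6: 2.6
Smallest added distance is 2.6, inserting between CP5 and CP6.

between CP5 and CP6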